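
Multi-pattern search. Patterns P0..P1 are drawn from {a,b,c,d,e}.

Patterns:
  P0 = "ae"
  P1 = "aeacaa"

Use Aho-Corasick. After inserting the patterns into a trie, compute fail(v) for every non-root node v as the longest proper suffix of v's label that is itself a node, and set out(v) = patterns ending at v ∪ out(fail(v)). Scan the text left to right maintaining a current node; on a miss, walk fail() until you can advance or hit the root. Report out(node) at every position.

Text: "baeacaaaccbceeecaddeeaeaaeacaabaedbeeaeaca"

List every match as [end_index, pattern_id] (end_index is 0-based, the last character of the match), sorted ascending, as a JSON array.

Construct AC machine:
Trie nodes:
  n0 'ε': a→1
  n1 'a': e→2
  n2 'ae': a→3  [P0 ends]
  n3 'aea': c→4
  n4 'aeac': a→5
  n5 'aeaca': a→6
  n6 'aeacaa': ·  [P1 ends]

BFS fail/out derivation:
  fail(1) 'a': from fail(0)=0 chase 'a': 0 ⇒ 0;  out=∅∪out(0)=∅
  fail(2) 'ae': from fail(1)=0 chase 'e': 0 ⇒ 0;  out={0}∪out(0)={0}
  fail(3) 'aea': from fail(2)=0 chase 'a': 0 ⇒ 1;  out=∅∪out(1)=∅
  fail(4) 'aeac': from fail(3)=1 chase 'c': 1→0 ⇒ 0;  out=∅∪out(0)=∅
  fail(5) 'aeaca': from fail(4)=0 chase 'a': 0 ⇒ 1;  out=∅∪out(1)=∅
  fail(6) 'aeacaa': from fail(5)=1 chase 'a': 1→0 ⇒ 1;  out={1}∪out(1)={1}

Run:
pos 0 'b': at 0
pos 1 'a': at 1
pos 2 'e': at 2  emit P0@[1:2]
pos 3 'a': at 3
pos 4 'c': at 4
pos 5 'a': at 5
pos 6 'a': at 6  emit P1@[1:6]
pos 7 'a': at 1 (via fail)
pos 8 'c': at 0 (via fail)
pos 9 'c': at 0
pos 10 'b': at 0
pos 11 'c': at 0
pos 12 'e': at 0
pos 13 'e': at 0
pos 14 'e': at 0
pos 15 'c': at 0
pos 16 'a': at 1
pos 17 'd': at 0 (via fail)
pos 18 'd': at 0
pos 19 'e': at 0
pos 20 'e': at 0
pos 21 'a': at 1
pos 22 'e': at 2  emit P0@[21:22]
pos 23 'a': at 3
pos 24 'a': at 1 (via fail)
pos 25 'e': at 2  emit P0@[24:25]
pos 26 'a': at 3
pos 27 'c': at 4
pos 28 'a': at 5
pos 29 'a': at 6  emit P1@[24:29]
pos 30 'b': at 0 (via fail)
pos 31 'a': at 1
pos 32 'e': at 2  emit P0@[31:32]
pos 33 'd': at 0 (via fail)
pos 34 'b': at 0
pos 35 'e': at 0
pos 36 'e': at 0
pos 37 'a': at 1
pos 38 'e': at 2  emit P0@[37:38]
pos 39 'a': at 3
pos 40 'c': at 4
pos 41 'a': at 5

Matches: [[2,0],[6,1],[22,0],[25,0],[29,1],[32,0],[38,0]]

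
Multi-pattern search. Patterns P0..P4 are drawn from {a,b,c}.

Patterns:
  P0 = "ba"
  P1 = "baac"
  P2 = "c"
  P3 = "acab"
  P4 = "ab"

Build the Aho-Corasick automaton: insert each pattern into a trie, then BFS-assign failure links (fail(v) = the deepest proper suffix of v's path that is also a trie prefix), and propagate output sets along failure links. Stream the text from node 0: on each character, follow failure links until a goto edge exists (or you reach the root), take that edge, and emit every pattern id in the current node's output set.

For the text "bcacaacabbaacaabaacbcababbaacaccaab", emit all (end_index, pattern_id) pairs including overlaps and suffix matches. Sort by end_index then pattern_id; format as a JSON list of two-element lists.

Build:
Trie (insert patterns):
  0='ε' goto a→6 b→1 c→5
  1='b' goto a→2
  2='ba' goto a→3  [P0 ends]
  3='baa' goto c→4
  4='baac' goto ·  [P1 ends]
  5='c' goto ·  [P2 ends]
  6='a' goto b→10 c→7
  7='ac' goto a→8
  8='aca' goto b→9
  9='acab' goto ·  [P3 ends]
  10='ab' goto ·  [P4 ends]

BFS fail/out derivation:
  n1('b'): parent n0 fail=0; on 'b' 0 → fail=0;  out ∅∪∅=∅
  n5('c'): parent n0 fail=0; on 'c' 0 → fail=0;  out {2}∪∅={2}
  n6('a'): parent n0 fail=0; on 'a' 0 → fail=0;  out ∅∪∅=∅
  n2('ba'): parent n1 fail=0; on 'a' 0 → fail=6;  out {0}∪∅={0}
  n7('ac'): parent n6 fail=0; on 'c' 0 → fail=5;  out ∅∪{2}={2}
  n10('ab'): parent n6 fail=0; on 'b' 0 → fail=1;  out {4}∪∅={4}
  n3('baa'): parent n2 fail=6; on 'a' 6→0 → fail=6;  out ∅∪∅=∅
  n8('aca'): parent n7 fail=5; on 'a' 5→0 → fail=6;  out ∅∪∅=∅
  n4('baac'): parent n3 fail=6; on 'c' 6 → fail=7;  out {1}∪{2}={1,2}
  n9('acab'): parent n8 fail=6; on 'b' 6 → fail=10;  out {3}∪{4}={3,4}

Scan:
[0] read 'b'  n0⇒n1
[1] read 'c'  n1⇒n5 (fail-walked)  ** P2@[1:1]
[2] read 'a'  n5⇒n6 (fail-walked)
[3] read 'c'  n6⇒n7  ** P2@[3:3]
[4] read 'a'  n7⇒n8
[5] read 'a'  n8⇒n6 (fail-walked)
[6] read 'c'  n6⇒n7  ** P2@[6:6]
[7] read 'a'  n7⇒n8
[8] read 'b'  n8⇒n9  ** P3@[5:8],P4@[7:8]
[9] read 'b'  n9⇒n1 (fail-walked)
[10] read 'a'  n1⇒n2  ** P0@[9:10]
[11] read 'a'  n2⇒n3
[12] read 'c'  n3⇒n4  ** P1@[9:12],P2@[12:12]
[13] read 'a'  n4⇒n8 (fail-walked)
[14] read 'a'  n8⇒n6 (fail-walked)
[15] read 'b'  n6⇒n10  ** P4@[14:15]
[16] read 'a'  n10⇒n2 (fail-walked)  ** P0@[15:16]
[17] read 'a'  n2⇒n3
[18] read 'c'  n3⇒n4  ** P1@[15:18],P2@[18:18]
[19] read 'b'  n4⇒n1 (fail-walked)
[20] read 'c'  n1⇒n5 (fail-walked)  ** P2@[20:20]
[21] read 'a'  n5⇒n6 (fail-walked)
[22] read 'b'  n6⇒n10  ** P4@[21:22]
[23] read 'a'  n10⇒n2 (fail-walked)  ** P0@[22:23]
[24] read 'b'  n2⇒n10 (fail-walked)  ** P4@[23:24]
[25] read 'b'  n10⇒n1 (fail-walked)
[26] read 'a'  n1⇒n2  ** P0@[25:26]
[27] read 'a'  n2⇒n3
[28] read 'c'  n3⇒n4  ** P1@[25:28],P2@[28:28]
[29] read 'a'  n4⇒n8 (fail-walked)
[30] read 'c'  n8⇒n7 (fail-walked)  ** P2@[30:30]
[31] read 'c'  n7⇒n5 (fail-walked)  ** P2@[31:31]
[32] read 'a'  n5⇒n6 (fail-walked)
[33] read 'a'  n6⇒n6 (fail-walked)
[34] read 'b'  n6⇒n10  ** P4@[33:34]

Matches: [[1,2],[3,2],[6,2],[8,3],[8,4],[10,0],[12,1],[12,2],[15,4],[16,0],[18,1],[18,2],[20,2],[22,4],[23,0],[24,4],[26,0],[28,1],[28,2],[30,2],[31,2],[34,4]]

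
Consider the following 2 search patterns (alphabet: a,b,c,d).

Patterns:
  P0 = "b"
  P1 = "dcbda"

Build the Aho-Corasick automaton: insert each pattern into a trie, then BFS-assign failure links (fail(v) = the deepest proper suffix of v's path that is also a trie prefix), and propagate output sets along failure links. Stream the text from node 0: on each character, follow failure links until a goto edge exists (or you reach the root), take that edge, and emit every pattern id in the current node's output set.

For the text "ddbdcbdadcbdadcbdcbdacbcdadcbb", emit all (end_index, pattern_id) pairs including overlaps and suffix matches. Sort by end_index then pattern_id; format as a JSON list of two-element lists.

Build:
Trie nodes:
  n0 'ε': b→1 d→2
  n1 'b': ·  ←P0
  n2 'd': c→3
  n3 'dc': b→4
  n4 'dcb': d→5
  n5 'dcbd': a→6
  n6 'dcbda': ·  ←P1

Failure links (BFS by depth):
  n1('b'): parent n0 fail=0; on 'b' 0 → fail=0;  out {0}∪∅={0}
  n2('d'): parent n0 fail=0; on 'd' 0 → fail=0;  out ∅∪∅=∅
  n3('dc'): parent n2 fail=0; on 'c' 0 → fail=0;  out ∅∪∅=∅
  n4('dcb'): parent n3 fail=0; on 'b' 0 → fail=1;  out ∅∪{0}={0}
  n5('dcbd'): parent n4 fail=1; on 'd' 1→0 → fail=2;  out ∅∪∅=∅
  n6('dcbda'): parent n5 fail=2; on 'a' 2→0 → fail=0;  out {1}∪∅={1}

Run:
pos 0 'd': at 2
pos 1 'd': at 2 ·f
pos 2 'b': at 1 ·f  emit P0@[2:2]
pos 3 'd': at 2 ·f
pos 4 'c': at 3
pos 5 'b': at 4  emit P0@[5:5]
pos 6 'd': at 5
pos 7 'a': at 6  emit P1@[3:7]
pos 8 'd': at 2 ·f
pos 9 'c': at 3
pos 10 'b': at 4  emit P0@[10:10]
pos 11 'd': at 5
pos 12 'a': at 6  emit P1@[8:12]
pos 13 'd': at 2 ·f
pos 14 'c': at 3
pos 15 'b': at 4  emit P0@[15:15]
pos 16 'd': at 5
pos 17 'c': at 3 ·f
pos 18 'b': at 4  emit P0@[18:18]
pos 19 'd': at 5
pos 20 'a': at 6  emit P1@[16:20]
pos 21 'c': at 0 ·f
pos 22 'b': at 1  emit P0@[22:22]
pos 23 'c': at 0 ·f
pos 24 'd': at 2
pos 25 'a': at 0 ·f
pos 26 'd': at 2
pos 27 'c': at 3
pos 28 'b': at 4  emit P0@[28:28]
pos 29 'b': at 1 ·f  emit P0@[29:29]

All matches (sorted): [[2,0],[5,0],[7,1],[10,0],[12,1],[15,0],[18,0],[20,1],[22,0],[28,0],[29,0]]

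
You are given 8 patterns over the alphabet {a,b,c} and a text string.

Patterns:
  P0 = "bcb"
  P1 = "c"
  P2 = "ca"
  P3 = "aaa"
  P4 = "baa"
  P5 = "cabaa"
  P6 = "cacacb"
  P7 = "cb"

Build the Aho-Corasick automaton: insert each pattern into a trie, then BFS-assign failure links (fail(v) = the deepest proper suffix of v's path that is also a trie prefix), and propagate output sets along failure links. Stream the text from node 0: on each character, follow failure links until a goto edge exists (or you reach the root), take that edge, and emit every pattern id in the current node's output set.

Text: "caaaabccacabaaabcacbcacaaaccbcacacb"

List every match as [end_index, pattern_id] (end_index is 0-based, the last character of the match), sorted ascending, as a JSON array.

Build:
Trie (insert patterns):
  0='ε' goto a→6 b→1 c→4
  1='b' goto a→9 c→2
  2='bc' goto b→3
  3='bcb' goto ·  ←P0
  4='c' goto a→5 b→18  ←P1
  5='ca' goto b→11 c→14  ←P2
  6='a' goto a→7
  7='aa' goto a→8
  8='aaa' goto ·  ←P3
  9='ba' goto a→10
  10='baa' goto ·  ←P4
  11='cab' goto a→12
  12='caba' goto a→13
  13='cabaa' goto ·  ←P5
  14='cac' goto a→15
  15='caca' goto c→16
  16='cacac' goto b→17
  17='cacacb' goto ·  ←P6
  18='cb' goto ·  ←P7

BFS fail/out derivation:
  n1('b'): parent n0 fail=0; on 'b' 0 → fail=0;  out ∅∪∅=∅
  n4('c'): parent n0 fail=0; on 'c' 0 → fail=0;  out {1}∪∅={1}
  n6('a'): parent n0 fail=0; on 'a' 0 → fail=0;  out ∅∪∅=∅
  n2('bc'): parent n1 fail=0; on 'c' 0 → fail=4;  out ∅∪{1}={1}
  n5('ca'): parent n4 fail=0; on 'a' 0 → fail=6;  out {2}∪∅={2}
  n7('aa'): parent n6 fail=0; on 'a' 0 → fail=6;  out ∅∪∅=∅
  n9('ba'): parent n1 fail=0; on 'a' 0 → fail=6;  out ∅∪∅=∅
  n18('cb'): parent n4 fail=0; on 'b' 0 → fail=1;  out {7}∪∅={7}
  n3('bcb'): parent n2 fail=4; on 'b' 4 → fail=18;  out {0}∪{7}={0,7}
  n8('aaa'): parent n7 fail=6; on 'a' 6 → fail=7;  out {3}∪∅={3}
  n10('baa'): parent n9 fail=6; on 'a' 6 → fail=7;  out {4}∪∅={4}
  n11('cab'): parent n5 fail=6; on 'b' 6→0 → fail=1;  out ∅∪∅=∅
  n14('cac'): parent n5 fail=6; on 'c' 6→0 → fail=4;  out ∅∪{1}={1}
  n12('caba'): parent n11 fail=1; on 'a' 1 → fail=9;  out ∅∪∅=∅
  n15('caca'): parent n14 fail=4; on 'a' 4 → fail=5;  out ∅∪{2}={2}
  n13('cabaa'): parent n12 fail=9; on 'a' 9 → fail=10;  out {5}∪{4}={4,5}
  n16('cacac'): parent n15 fail=5; on 'c' 5 → fail=14;  out ∅∪{1}={1}
  n17('cacacb'): parent n16 fail=14; on 'b' 14→4 → fail=18;  out {6}∪{7}={6,7}

Run:
[0] read 'c'  n0⇒n4  emit P1@[0:0]
[1] read 'a'  n4⇒n5  emit P2@[0:1]
[2] read 'a'  n5⇒n7 (via fail)
[3] read 'a'  n7⇒n8  emit P3@[1:3]
[4] read 'a'  n8⇒n8 (via fail)  emit P3@[2:4]
[5] read 'b'  n8⇒n1 (via fail)
[6] read 'c'  n1⇒n2  emit P1@[6:6]
[7] read 'c'  n2⇒n4 (via fail)  emit P1@[7:7]
[8] read 'a'  n4⇒n5  emit P2@[7:8]
[9] read 'c'  n5⇒n14  emit P1@[9:9]
[10] read 'a'  n14⇒n15  emit P2@[9:10]
[11] read 'b'  n15⇒n11 (via fail)
[12] read 'a'  n11⇒n12
[13] read 'a'  n12⇒n13  emit P4@[11:13],P5@[9:13]
[14] read 'a'  n13⇒n8 (via fail)  emit P3@[12:14]
[15] read 'b'  n8⇒n1 (via fail)
[16] read 'c'  n1⇒n2  emit P1@[16:16]
[17] read 'a'  n2⇒n5 (via fail)  emit P2@[16:17]
[18] read 'c'  n5⇒n14  emit P1@[18:18]
[19] read 'b'  n14⇒n18 (via fail)  emit P7@[18:19]
[20] read 'c'  n18⇒n2 (via fail)  emit P1@[20:20]
[21] read 'a'  n2⇒n5 (via fail)  emit P2@[20:21]
[22] read 'c'  n5⇒n14  emit P1@[22:22]
[23] read 'a'  n14⇒n15  emit P2@[22:23]
[24] read 'a'  n15⇒n7 (via fail)
[25] read 'a'  n7⇒n8  emit P3@[23:25]
[26] read 'c'  n8⇒n4 (via fail)  emit P1@[26:26]
[27] read 'c'  n4⇒n4 (via fail)  emit P1@[27:27]
[28] read 'b'  n4⇒n18  emit P7@[27:28]
[29] read 'c'  n18⇒n2 (via fail)  emit P1@[29:29]
[30] read 'a'  n2⇒n5 (via fail)  emit P2@[29:30]
[31] read 'c'  n5⇒n14  emit P1@[31:31]
[32] read 'a'  n14⇒n15  emit P2@[31:32]
[33] read 'c'  n15⇒n16  emit P1@[33:33]
[34] read 'b'  n16⇒n17  emit P6@[29:34],P7@[33:34]

All matches (sorted): [[0,1],[1,2],[3,3],[4,3],[6,1],[7,1],[8,2],[9,1],[10,2],[13,4],[13,5],[14,3],[16,1],[17,2],[18,1],[19,7],[20,1],[21,2],[22,1],[23,2],[25,3],[26,1],[27,1],[28,7],[29,1],[30,2],[31,1],[32,2],[33,1],[34,6],[34,7]]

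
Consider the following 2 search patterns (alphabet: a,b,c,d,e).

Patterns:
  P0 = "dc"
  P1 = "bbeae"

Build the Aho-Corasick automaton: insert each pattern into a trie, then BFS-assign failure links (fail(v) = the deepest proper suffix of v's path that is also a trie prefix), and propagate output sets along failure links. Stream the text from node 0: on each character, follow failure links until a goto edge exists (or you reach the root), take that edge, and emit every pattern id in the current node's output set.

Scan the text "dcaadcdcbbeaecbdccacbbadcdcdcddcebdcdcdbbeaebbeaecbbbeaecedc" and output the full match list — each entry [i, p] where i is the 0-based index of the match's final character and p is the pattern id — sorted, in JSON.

Build:
Trie nodes:
  n0 'ε': b→3 d→1
  n1 'd': c→2
  n2 'dc': ·  ←P0
  n3 'b': b→4
  n4 'bb': e→5
  n5 'bbe': a→6
  n6 'bbea': e→7
  n7 'bbeae': ·  ←P1

BFS fail/out derivation:
  fail(1) 'd': from fail(0)=0 chase 'd': 0 ⇒ 0;  out=∅∪out(0)=∅
  fail(3) 'b': from fail(0)=0 chase 'b': 0 ⇒ 0;  out=∅∪out(0)=∅
  fail(2) 'dc': from fail(1)=0 chase 'c': 0 ⇒ 0;  out={0}∪out(0)={0}
  fail(4) 'bb': from fail(3)=0 chase 'b': 0 ⇒ 3;  out=∅∪out(3)=∅
  fail(5) 'bbe': from fail(4)=3 chase 'e': 3→0 ⇒ 0;  out=∅∪out(0)=∅
  fail(6) 'bbea': from fail(5)=0 chase 'a': 0 ⇒ 0;  out=∅∪out(0)=∅
  fail(7) 'bbeae': from fail(6)=0 chase 'e': 0 ⇒ 0;  out={1}∪out(0)={1}

Run:
i=0 'd': node 0→1
i=1 'c': node 1→2  → match P0@[0:1]
i=2 'a': node 2→0 ·f
i=3 'a': node 0→0
i=4 'd': node 0→1
i=5 'c': node 1→2  → match P0@[4:5]
i=6 'd': node 2→1 ·f
i=7 'c': node 1→2  → match P0@[6:7]
i=8 'b': node 2→3 ·f
i=9 'b': node 3→4
i=10 'e': node 4→5
i=11 'a': node 5→6
i=12 'e': node 6→7  → match P1@[8:12]
i=13 'c': node 7→0 ·f
i=14 'b': node 0→3
i=15 'd': node 3→1 ·f
i=16 'c': node 1→2  → match P0@[15:16]
i=17 'c': node 2→0 ·f
i=18 'a': node 0→0
i=19 'c': node 0→0
i=20 'b': node 0→3
i=21 'b': node 3→4
i=22 'a': node 4→0 ·f
i=23 'd': node 0→1
i=24 'c': node 1→2  → match P0@[23:24]
i=25 'd': node 2→1 ·f
i=26 'c': node 1→2  → match P0@[25:26]
i=27 'd': node 2→1 ·f
i=28 'c': node 1→2  → match P0@[27:28]
i=29 'd': node 2→1 ·f
i=30 'd': node 1→1 ·f
i=31 'c': node 1→2  → match P0@[30:31]
i=32 'e': node 2→0 ·f
i=33 'b': node 0→3
i=34 'd': node 3→1 ·f
i=35 'c': node 1→2  → match P0@[34:35]
i=36 'd': node 2→1 ·f
i=37 'c': node 1→2  → match P0@[36:37]
i=38 'd': node 2→1 ·f
i=39 'b': node 1→3 ·f
i=40 'b': node 3→4
i=41 'e': node 4→5
i=42 'a': node 5→6
i=43 'e': node 6→7  → match P1@[39:43]
i=44 'b': node 7→3 ·f
i=45 'b': node 3→4
i=46 'e': node 4→5
i=47 'a': node 5→6
i=48 'e': node 6→7  → match P1@[44:48]
i=49 'c': node 7→0 ·f
i=50 'b': node 0→3
i=51 'b': node 3→4
i=52 'b': node 4→4 ·f
i=53 'e': node 4→5
i=54 'a': node 5→6
i=55 'e': node 6→7  → match P1@[51:55]
i=56 'c': node 7→0 ·f
i=57 'e': node 0→0
i=58 'd': node 0→1
i=59 'c': node 1→2  → match P0@[58:59]

Result: [[1,0],[5,0],[7,0],[12,1],[16,0],[24,0],[26,0],[28,0],[31,0],[35,0],[37,0],[43,1],[48,1],[55,1],[59,0]]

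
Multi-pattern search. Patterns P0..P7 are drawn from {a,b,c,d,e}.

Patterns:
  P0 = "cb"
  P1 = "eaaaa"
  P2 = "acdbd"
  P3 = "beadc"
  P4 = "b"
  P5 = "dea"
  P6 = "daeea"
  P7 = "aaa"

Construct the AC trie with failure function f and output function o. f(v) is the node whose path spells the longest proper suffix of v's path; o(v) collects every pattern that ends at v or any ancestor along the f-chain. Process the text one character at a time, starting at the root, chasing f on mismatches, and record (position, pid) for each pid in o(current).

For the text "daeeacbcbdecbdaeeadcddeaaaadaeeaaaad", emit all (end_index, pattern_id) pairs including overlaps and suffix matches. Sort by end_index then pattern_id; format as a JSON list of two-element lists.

Build automaton:
Trie nodes:
  n0 'ε': a→8 b→13 c→1 d→18 e→3
  n1 'c': b→2
  n2 'cb': ·  [P0 ends]
  n3 'e': a→4
  n4 'ea': a→5
  n5 'eaa': a→6
  n6 'eaaa': a→7
  n7 'eaaaa': ·  [P1 ends]
  n8 'a': a→25 c→9
  n9 'ac': d→10
  n10 'acd': b→11
  n11 'acdb': d→12
  n12 'acdbd': ·  [P2 ends]
  n13 'b': e→14  [P4 ends]
  n14 'be': a→15
  n15 'bea': d→16
  n16 'bead': c→17
  n17 'beadc': ·  [P3 ends]
  n18 'd': a→21 e→19
  n19 'de': a→20
  n20 'dea': ·  [P5 ends]
  n21 'da': e→22
  n22 'dae': e→23
  n23 'daee': a→24
  n24 'daeea': ·  [P6 ends]
  n25 'aa': a→26
  n26 'aaa': ·  [P7 ends]

Failure links (BFS by depth):
  n1('c'): parent n0 fail=0; on 'c' 0 → fail=0;  out ∅∪∅=∅
  n3('e'): parent n0 fail=0; on 'e' 0 → fail=0;  out ∅∪∅=∅
  n8('a'): parent n0 fail=0; on 'a' 0 → fail=0;  out ∅∪∅=∅
  n13('b'): parent n0 fail=0; on 'b' 0 → fail=0;  out {4}∪∅={4}
  n18('d'): parent n0 fail=0; on 'd' 0 → fail=0;  out ∅∪∅=∅
  n2('cb'): parent n1 fail=0; on 'b' 0 → fail=13;  out {0}∪{4}={0,4}
  n4('ea'): parent n3 fail=0; on 'a' 0 → fail=8;  out ∅∪∅=∅
  n9('ac'): parent n8 fail=0; on 'c' 0 → fail=1;  out ∅∪∅=∅
  n14('be'): parent n13 fail=0; on 'e' 0 → fail=3;  out ∅∪∅=∅
  n19('de'): parent n18 fail=0; on 'e' 0 → fail=3;  out ∅∪∅=∅
  n21('da'): parent n18 fail=0; on 'a' 0 → fail=8;  out ∅∪∅=∅
  n25('aa'): parent n8 fail=0; on 'a' 0 → fail=8;  out ∅∪∅=∅
  n5('eaa'): parent n4 fail=8; on 'a' 8 → fail=25;  out ∅∪∅=∅
  n10('acd'): parent n9 fail=1; on 'd' 1→0 → fail=18;  out ∅∪∅=∅
  n15('bea'): parent n14 fail=3; on 'a' 3 → fail=4;  out ∅∪∅=∅
  n20('dea'): parent n19 fail=3; on 'a' 3 → fail=4;  out {5}∪∅={5}
  n22('dae'): parent n21 fail=8; on 'e' 8→0 → fail=3;  out ∅∪∅=∅
  n26('aaa'): parent n25 fail=8; on 'a' 8 → fail=25;  out {7}∪∅={7}
  n6('eaaa'): parent n5 fail=25; on 'a' 25 → fail=26;  out ∅∪{7}={7}
  n11('acdb'): parent n10 fail=18; on 'b' 18→0 → fail=13;  out ∅∪{4}={4}
  n16('bead'): parent n15 fail=4; on 'd' 4→8→0 → fail=18;  out ∅∪∅=∅
  n23('daee'): parent n22 fail=3; on 'e' 3→0 → fail=3;  out ∅∪∅=∅
  n7('eaaaa'): parent n6 fail=26; on 'a' 26→25 → fail=26;  out {1}∪{7}={1,7}
  n12('acdbd'): parent n11 fail=13; on 'd' 13→0 → fail=18;  out {2}∪∅={2}
  n17('beadc'): parent n16 fail=18; on 'c' 18→0 → fail=1;  out {3}∪∅={3}
  n24('daeea'): parent n23 fail=3; on 'a' 3 → fail=4;  out {6}∪∅={6}

Text stream:
pos 0 'd': at 18
pos 1 'a': at 21
pos 2 'e': at 22
pos 3 'e': at 23
pos 4 'a': at 24  emit P6@[0:4]
pos 5 'c': at 9 (via fail)
pos 6 'b': at 2 (via fail)  emit P0@[5:6],P4@[6:6]
pos 7 'c': at 1 (via fail)
pos 8 'b': at 2  emit P0@[7:8],P4@[8:8]
pos 9 'd': at 18 (via fail)
pos 10 'e': at 19
pos 11 'c': at 1 (via fail)
pos 12 'b': at 2  emit P0@[11:12],P4@[12:12]
pos 13 'd': at 18 (via fail)
pos 14 'a': at 21
pos 15 'e': at 22
pos 16 'e': at 23
pos 17 'a': at 24  emit P6@[13:17]
pos 18 'd': at 18 (via fail)
pos 19 'c': at 1 (via fail)
pos 20 'd': at 18 (via fail)
pos 21 'd': at 18 (via fail)
pos 22 'e': at 19
pos 23 'a': at 20  emit P5@[21:23]
pos 24 'a': at 5 (via fail)
pos 25 'a': at 6  emit P7@[23:25]
pos 26 'a': at 7  emit P1@[22:26],P7@[24:26]
pos 27 'd': at 18 (via fail)
pos 28 'a': at 21
pos 29 'e': at 22
pos 30 'e': at 23
pos 31 'a': at 24  emit P6@[27:31]
pos 32 'a': at 5 (via fail)
pos 33 'a': at 6  emit P7@[31:33]
pos 34 'a': at 7  emit P1@[30:34],P7@[32:34]
pos 35 'd': at 18 (via fail)

Result: [[4,6],[6,0],[6,4],[8,0],[8,4],[12,0],[12,4],[17,6],[23,5],[25,7],[26,1],[26,7],[31,6],[33,7],[34,1],[34,7]]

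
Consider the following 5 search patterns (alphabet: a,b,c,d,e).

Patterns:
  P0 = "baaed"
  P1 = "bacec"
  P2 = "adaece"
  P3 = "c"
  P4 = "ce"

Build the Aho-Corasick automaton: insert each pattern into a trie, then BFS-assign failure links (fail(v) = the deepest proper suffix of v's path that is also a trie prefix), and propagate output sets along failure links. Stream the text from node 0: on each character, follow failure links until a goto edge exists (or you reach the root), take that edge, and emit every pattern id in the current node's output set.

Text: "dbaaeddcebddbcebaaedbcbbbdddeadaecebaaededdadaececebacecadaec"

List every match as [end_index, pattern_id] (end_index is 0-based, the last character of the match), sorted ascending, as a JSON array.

Construct AC machine:
Trie (insert patterns):
  0='ε' goto a→9 b→1 c→15
  1='b' goto a→2
  2='ba' goto a→3 c→6
  3='baa' goto e→4
  4='baae' goto d→5
  5='baaed' goto ·  [P0 ends]
  6='bac' goto e→7
  7='bace' goto c→8
  8='bacec' goto ·  [P1 ends]
  9='a' goto d→10
  10='ad' goto a→11
  11='ada' goto e→12
  12='adae' goto c→13
  13='adaec' goto e→14
  14='adaece' goto ·  [P2 ends]
  15='c' goto e→16  [P3 ends]
  16='ce' goto ·  [P4 ends]

Failure links (BFS by depth):
  n1('b'): parent n0 fail=0; on 'b' 0 → fail=0;  out ∅∪∅=∅
  n9('a'): parent n0 fail=0; on 'a' 0 → fail=0;  out ∅∪∅=∅
  n15('c'): parent n0 fail=0; on 'c' 0 → fail=0;  out {3}∪∅={3}
  n2('ba'): parent n1 fail=0; on 'a' 0 → fail=9;  out ∅∪∅=∅
  n10('ad'): parent n9 fail=0; on 'd' 0 → fail=0;  out ∅∪∅=∅
  n16('ce'): parent n15 fail=0; on 'e' 0 → fail=0;  out {4}∪∅={4}
  n3('baa'): parent n2 fail=9; on 'a' 9→0 → fail=9;  out ∅∪∅=∅
  n6('bac'): parent n2 fail=9; on 'c' 9→0 → fail=15;  out ∅∪{3}={3}
  n11('ada'): parent n10 fail=0; on 'a' 0 → fail=9;  out ∅∪∅=∅
  n4('baae'): parent n3 fail=9; on 'e' 9→0 → fail=0;  out ∅∪∅=∅
  n7('bace'): parent n6 fail=15; on 'e' 15 → fail=16;  out ∅∪{4}={4}
  n12('adae'): parent n11 fail=9; on 'e' 9→0 → fail=0;  out ∅∪∅=∅
  n5('baaed'): parent n4 fail=0; on 'd' 0 → fail=0;  out {0}∪∅={0}
  n8('bacec'): parent n7 fail=16; on 'c' 16→0 → fail=15;  out {1}∪{3}={1,3}
  n13('adaec'): parent n12 fail=0; on 'c' 0 → fail=15;  out ∅∪{3}={3}
  n14('adaece'): parent n13 fail=15; on 'e' 15 → fail=16;  out {2}∪{4}={2,4}

Text stream:
[0] read 'd'  n0⇒n0
[1] read 'b'  n0⇒n1
[2] read 'a'  n1⇒n2
[3] read 'a'  n2⇒n3
[4] read 'e'  n3⇒n4
[5] read 'd'  n4⇒n5  emit P0@[1:5]
[6] read 'd'  n5⇒n0 (fail-walked)
[7] read 'c'  n0⇒n15  emit P3@[7:7]
[8] read 'e'  n15⇒n16  emit P4@[7:8]
[9] read 'b'  n16⇒n1 (fail-walked)
[10] read 'd'  n1⇒n0 (fail-walked)
[11] read 'd'  n0⇒n0
[12] read 'b'  n0⇒n1
[13] read 'c'  n1⇒n15 (fail-walked)  emit P3@[13:13]
[14] read 'e'  n15⇒n16  emit P4@[13:14]
[15] read 'b'  n16⇒n1 (fail-walked)
[16] read 'a'  n1⇒n2
[17] read 'a'  n2⇒n3
[18] read 'e'  n3⇒n4
[19] read 'd'  n4⇒n5  emit P0@[15:19]
[20] read 'b'  n5⇒n1 (fail-walked)
[21] read 'c'  n1⇒n15 (fail-walked)  emit P3@[21:21]
[22] read 'b'  n15⇒n1 (fail-walked)
[23] read 'b'  n1⇒n1 (fail-walked)
[24] read 'b'  n1⇒n1 (fail-walked)
[25] read 'd'  n1⇒n0 (fail-walked)
[26] read 'd'  n0⇒n0
[27] read 'd'  n0⇒n0
[28] read 'e'  n0⇒n0
[29] read 'a'  n0⇒n9
[30] read 'd'  n9⇒n10
[31] read 'a'  n10⇒n11
[32] read 'e'  n11⇒n12
[33] read 'c'  n12⇒n13  emit P3@[33:33]
[34] read 'e'  n13⇒n14  emit P2@[29:34],P4@[33:34]
[35] read 'b'  n14⇒n1 (fail-walked)
[36] read 'a'  n1⇒n2
[37] read 'a'  n2⇒n3
[38] read 'e'  n3⇒n4
[39] read 'd'  n4⇒n5  emit P0@[35:39]
[40] read 'e'  n5⇒n0 (fail-walked)
[41] read 'd'  n0⇒n0
[42] read 'd'  n0⇒n0
[43] read 'a'  n0⇒n9
[44] read 'd'  n9⇒n10
[45] read 'a'  n10⇒n11
[46] read 'e'  n11⇒n12
[47] read 'c'  n12⇒n13  emit P3@[47:47]
[48] read 'e'  n13⇒n14  emit P2@[43:48],P4@[47:48]
[49] read 'c'  n14⇒n15 (fail-walked)  emit P3@[49:49]
[50] read 'e'  n15⇒n16  emit P4@[49:50]
[51] read 'b'  n16⇒n1 (fail-walked)
[52] read 'a'  n1⇒n2
[53] read 'c'  n2⇒n6  emit P3@[53:53]
[54] read 'e'  n6⇒n7  emit P4@[53:54]
[55] read 'c'  n7⇒n8  emit P1@[51:55],P3@[55:55]
[56] read 'a'  n8⇒n9 (fail-walked)
[57] read 'd'  n9⇒n10
[58] read 'a'  n10⇒n11
[59] read 'e'  n11⇒n12
[60] read 'c'  n12⇒n13  emit P3@[60:60]

Result: [[5,0],[7,3],[8,4],[13,3],[14,4],[19,0],[21,3],[33,3],[34,2],[34,4],[39,0],[47,3],[48,2],[48,4],[49,3],[50,4],[53,3],[54,4],[55,1],[55,3],[60,3]]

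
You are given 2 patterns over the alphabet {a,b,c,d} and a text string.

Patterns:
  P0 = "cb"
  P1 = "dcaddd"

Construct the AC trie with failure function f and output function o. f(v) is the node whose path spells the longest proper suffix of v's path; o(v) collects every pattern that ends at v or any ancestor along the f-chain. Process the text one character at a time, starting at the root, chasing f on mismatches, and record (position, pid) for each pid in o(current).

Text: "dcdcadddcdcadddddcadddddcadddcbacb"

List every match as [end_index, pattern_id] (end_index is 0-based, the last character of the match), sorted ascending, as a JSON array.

Build automaton:
Trie (insert patterns):
  0='ε' goto c→1 d→3
  1='c' goto b→2
  2='cb' goto ·  [P0 ends]
  3='d' goto c→4
  4='dc' goto a→5
  5='dca' goto d→6
  6='dcad' goto d→7
  7='dcadd' goto d→8
  8='dcaddd' goto ·  [P1 ends]

Failure links (BFS by depth):
  fail(1) 'c': from fail(0)=0 chase 'c': 0 ⇒ 0;  out=∅∪out(0)=∅
  fail(3) 'd': from fail(0)=0 chase 'd': 0 ⇒ 0;  out=∅∪out(0)=∅
  fail(2) 'cb': from fail(1)=0 chase 'b': 0 ⇒ 0;  out={0}∪out(0)={0}
  fail(4) 'dc': from fail(3)=0 chase 'c': 0 ⇒ 1;  out=∅∪out(1)=∅
  fail(5) 'dca': from fail(4)=1 chase 'a': 1→0 ⇒ 0;  out=∅∪out(0)=∅
  fail(6) 'dcad': from fail(5)=0 chase 'd': 0 ⇒ 3;  out=∅∪out(3)=∅
  fail(7) 'dcadd': from fail(6)=3 chase 'd': 3→0 ⇒ 3;  out=∅∪out(3)=∅
  fail(8) 'dcaddd': from fail(7)=3 chase 'd': 3→0 ⇒ 3;  out={1}∪out(3)={1}

Text stream:
[0] read 'd'  n0⇒n3
[1] read 'c'  n3⇒n4
[2] read 'd'  n4⇒n3 (fail-walked)
[3] read 'c'  n3⇒n4
[4] read 'a'  n4⇒n5
[5] read 'd'  n5⇒n6
[6] read 'd'  n6⇒n7
[7] read 'd'  n7⇒n8  ** P1@[2:7]
[8] read 'c'  n8⇒n4 (fail-walked)
[9] read 'd'  n4⇒n3 (fail-walked)
[10] read 'c'  n3⇒n4
[11] read 'a'  n4⇒n5
[12] read 'd'  n5⇒n6
[13] read 'd'  n6⇒n7
[14] read 'd'  n7⇒n8  ** P1@[9:14]
[15] read 'd'  n8⇒n3 (fail-walked)
[16] read 'd'  n3⇒n3 (fail-walked)
[17] read 'c'  n3⇒n4
[18] read 'a'  n4⇒n5
[19] read 'd'  n5⇒n6
[20] read 'd'  n6⇒n7
[21] read 'd'  n7⇒n8  ** P1@[16:21]
[22] read 'd'  n8⇒n3 (fail-walked)
[23] read 'd'  n3⇒n3 (fail-walked)
[24] read 'c'  n3⇒n4
[25] read 'a'  n4⇒n5
[26] read 'd'  n5⇒n6
[27] read 'd'  n6⇒n7
[28] read 'd'  n7⇒n8  ** P1@[23:28]
[29] read 'c'  n8⇒n4 (fail-walked)
[30] read 'b'  n4⇒n2 (fail-walked)  ** P0@[29:30]
[31] read 'a'  n2⇒n0 (fail-walked)
[32] read 'c'  n0⇒n1
[33] read 'b'  n1⇒n2  ** P0@[32:33]

Matches: [[7,1],[14,1],[21,1],[28,1],[30,0],[33,0]]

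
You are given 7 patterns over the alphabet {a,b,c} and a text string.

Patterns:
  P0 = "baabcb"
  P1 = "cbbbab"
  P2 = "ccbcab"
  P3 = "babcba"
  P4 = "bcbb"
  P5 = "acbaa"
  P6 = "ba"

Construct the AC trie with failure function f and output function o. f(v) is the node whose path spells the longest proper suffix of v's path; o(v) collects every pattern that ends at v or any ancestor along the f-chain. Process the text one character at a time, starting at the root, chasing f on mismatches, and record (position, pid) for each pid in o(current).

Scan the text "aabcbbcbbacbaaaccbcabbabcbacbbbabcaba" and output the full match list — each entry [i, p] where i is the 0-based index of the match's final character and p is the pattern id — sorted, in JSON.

Construct AC machine:
Trie nodes:
  0='ε' goto a→25 b→1 c→7
  1='b' goto a→2 c→22
  2='ba' goto a→3 b→18  ←P6
  3='baa' goto b→4
  4='baab' goto c→5
  5='baabc' goto b→6
  6='baabcb' goto ·  ←P0
  7='c' goto b→8 c→13
  8='cb' goto b→9
  9='cbb' goto b→10
  10='cbbb' goto a→11
  11='cbbba' goto b→12
  12='cbbbab' goto ·  ←P1
  13='cc' goto b→14
  14='ccb' goto c→15
  15='ccbc' goto a→16
  16='ccbca' goto b→17
  17='ccbcab' goto ·  ←P2
  18='bab' goto c→19
  19='babc' goto b→20
  20='babcb' goto a→21
  21='babcba' goto ·  ←P3
  22='bc' goto b→23
  23='bcb' goto b→24
  24='bcbb' goto ·  ←P4
  25='a' goto c→26
  26='ac' goto b→27
  27='acb' goto a→28
  28='acba' goto a→29
  29='acbaa' goto ·  ←P5

BFS fail/out derivation:
  n1('b'): parent n0 fail=0; on 'b' 0 → fail=0;  out ∅∪∅=∅
  n7('c'): parent n0 fail=0; on 'c' 0 → fail=0;  out ∅∪∅=∅
  n25('a'): parent n0 fail=0; on 'a' 0 → fail=0;  out ∅∪∅=∅
  n2('ba'): parent n1 fail=0; on 'a' 0 → fail=25;  out {6}∪∅={6}
  n8('cb'): parent n7 fail=0; on 'b' 0 → fail=1;  out ∅∪∅=∅
  n13('cc'): parent n7 fail=0; on 'c' 0 → fail=7;  out ∅∪∅=∅
  n22('bc'): parent n1 fail=0; on 'c' 0 → fail=7;  out ∅∪∅=∅
  n26('ac'): parent n25 fail=0; on 'c' 0 → fail=7;  out ∅∪∅=∅
  n3('baa'): parent n2 fail=25; on 'a' 25→0 → fail=25;  out ∅∪∅=∅
  n9('cbb'): parent n8 fail=1; on 'b' 1→0 → fail=1;  out ∅∪∅=∅
  n14('ccb'): parent n13 fail=7; on 'b' 7 → fail=8;  out ∅∪∅=∅
  n18('bab'): parent n2 fail=25; on 'b' 25→0 → fail=1;  out ∅∪∅=∅
  n23('bcb'): parent n22 fail=7; on 'b' 7 → fail=8;  out ∅∪∅=∅
  n27('acb'): parent n26 fail=7; on 'b' 7 → fail=8;  out ∅∪∅=∅
  n4('baab'): parent n3 fail=25; on 'b' 25→0 → fail=1;  out ∅∪∅=∅
  n10('cbbb'): parent n9 fail=1; on 'b' 1→0 → fail=1;  out ∅∪∅=∅
  n15('ccbc'): parent n14 fail=8; on 'c' 8→1 → fail=22;  out ∅∪∅=∅
  n19('babc'): parent n18 fail=1; on 'c' 1 → fail=22;  out ∅∪∅=∅
  n24('bcbb'): parent n23 fail=8; on 'b' 8 → fail=9;  out {4}∪∅={4}
  n28('acba'): parent n27 fail=8; on 'a' 8→1 → fail=2;  out ∅∪{6}={6}
  n5('baabc'): parent n4 fail=1; on 'c' 1 → fail=22;  out ∅∪∅=∅
  n11('cbbba'): parent n10 fail=1; on 'a' 1 → fail=2;  out ∅∪{6}={6}
  n16('ccbca'): parent n15 fail=22; on 'a' 22→7→0 → fail=25;  out ∅∪∅=∅
  n20('babcb'): parent n19 fail=22; on 'b' 22 → fail=23;  out ∅∪∅=∅
  n29('acbaa'): parent n28 fail=2; on 'a' 2 → fail=3;  out {5}∪∅={5}
  n6('baabcb'): parent n5 fail=22; on 'b' 22 → fail=23;  out {0}∪∅={0}
  n12('cbbbab'): parent n11 fail=2; on 'b' 2 → fail=18;  out {1}∪∅={1}
  n17('ccbcab'): parent n16 fail=25; on 'b' 25→0 → fail=1;  out {2}∪∅={2}
  n21('babcba'): parent n20 fail=23; on 'a' 23→8→1 → fail=2;  out {3}∪{6}={3,6}

Run:
i=0 'a': node 0→25
i=1 'a': node 25→25 (fail-walked)
i=2 'b': node 25→1 (fail-walked)
i=3 'c': node 1→22
i=4 'b': node 22→23
i=5 'b': node 23→24  emit P4@[2:5]
i=6 'c': node 24→22 (fail-walked)
i=7 'b': node 22→23
i=8 'b': node 23→24  emit P4@[5:8]
i=9 'a': node 24→2 (fail-walked)  emit P6@[8:9]
i=10 'c': node 2→26 (fail-walked)
i=11 'b': node 26→27
i=12 'a': node 27→28  emit P6@[11:12]
i=13 'a': node 28→29  emit P5@[9:13]
i=14 'a': node 29→25 (fail-walked)
i=15 'c': node 25→26
i=16 'c': node 26→13 (fail-walked)
i=17 'b': node 13→14
i=18 'c': node 14→15
i=19 'a': node 15→16
i=20 'b': node 16→17  emit P2@[15:20]
i=21 'b': node 17→1 (fail-walked)
i=22 'a': node 1→2  emit P6@[21:22]
i=23 'b': node 2→18
i=24 'c': node 18→19
i=25 'b': node 19→20
i=26 'a': node 20→21  emit P3@[21:26],P6@[25:26]
i=27 'c': node 21→26 (fail-walked)
i=28 'b': node 26→27
i=29 'b': node 27→9 (fail-walked)
i=30 'b': node 9→10
i=31 'a': node 10→11  emit P6@[30:31]
i=32 'b': node 11→12  emit P1@[27:32]
i=33 'c': node 12→19 (fail-walked)
i=34 'a': node 19→25 (fail-walked)
i=35 'b': node 25→1 (fail-walked)
i=36 'a': node 1→2  emit P6@[35:36]

Matches: [[5,4],[8,4],[9,6],[12,6],[13,5],[20,2],[22,6],[26,3],[26,6],[31,6],[32,1],[36,6]]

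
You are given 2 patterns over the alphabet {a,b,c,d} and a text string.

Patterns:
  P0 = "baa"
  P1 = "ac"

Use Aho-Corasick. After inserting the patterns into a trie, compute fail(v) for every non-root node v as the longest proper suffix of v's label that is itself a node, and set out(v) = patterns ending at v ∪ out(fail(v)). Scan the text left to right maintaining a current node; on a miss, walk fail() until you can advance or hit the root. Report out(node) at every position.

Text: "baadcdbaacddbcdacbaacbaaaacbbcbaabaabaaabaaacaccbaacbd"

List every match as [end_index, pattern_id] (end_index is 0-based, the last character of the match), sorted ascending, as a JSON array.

Build:
Trie (insert patterns):
  0='ε' goto a→4 b→1
  1='b' goto a→2
  2='ba' goto a→3
  3='baa' goto ·  [P0 ends]
  4='a' goto c→5
  5='ac' goto ·  [P1 ends]

Failure links (BFS by depth):
  n1('b'): parent n0 fail=0; on 'b' 0 → fail=0;  out ∅∪∅=∅
  n4('a'): parent n0 fail=0; on 'a' 0 → fail=0;  out ∅∪∅=∅
  n2('ba'): parent n1 fail=0; on 'a' 0 → fail=4;  out ∅∪∅=∅
  n5('ac'): parent n4 fail=0; on 'c' 0 → fail=0;  out {1}∪∅={1}
  n3('baa'): parent n2 fail=4; on 'a' 4→0 → fail=4;  out {0}∪∅={0}

Run:
[0] read 'b'  n0⇒n1
[1] read 'a'  n1⇒n2
[2] read 'a'  n2⇒n3  → match P0@[0:2]
[3] read 'd'  n3⇒n0 (via fail)
[4] read 'c'  n0⇒n0
[5] read 'd'  n0⇒n0
[6] read 'b'  n0⇒n1
[7] read 'a'  n1⇒n2
[8] read 'a'  n2⇒n3  → match P0@[6:8]
[9] read 'c'  n3⇒n5 (via fail)  → match P1@[8:9]
[10] read 'd'  n5⇒n0 (via fail)
[11] read 'd'  n0⇒n0
[12] read 'b'  n0⇒n1
[13] read 'c'  n1⇒n0 (via fail)
[14] read 'd'  n0⇒n0
[15] read 'a'  n0⇒n4
[16] read 'c'  n4⇒n5  → match P1@[15:16]
[17] read 'b'  n5⇒n1 (via fail)
[18] read 'a'  n1⇒n2
[19] read 'a'  n2⇒n3  → match P0@[17:19]
[20] read 'c'  n3⇒n5 (via fail)  → match P1@[19:20]
[21] read 'b'  n5⇒n1 (via fail)
[22] read 'a'  n1⇒n2
[23] read 'a'  n2⇒n3  → match P0@[21:23]
[24] read 'a'  n3⇒n4 (via fail)
[25] read 'a'  n4⇒n4 (via fail)
[26] read 'c'  n4⇒n5  → match P1@[25:26]
[27] read 'b'  n5⇒n1 (via fail)
[28] read 'b'  n1⇒n1 (via fail)
[29] read 'c'  n1⇒n0 (via fail)
[30] read 'b'  n0⇒n1
[31] read 'a'  n1⇒n2
[32] read 'a'  n2⇒n3  → match P0@[30:32]
[33] read 'b'  n3⇒n1 (via fail)
[34] read 'a'  n1⇒n2
[35] read 'a'  n2⇒n3  → match P0@[33:35]
[36] read 'b'  n3⇒n1 (via fail)
[37] read 'a'  n1⇒n2
[38] read 'a'  n2⇒n3  → match P0@[36:38]
[39] read 'a'  n3⇒n4 (via fail)
[40] read 'b'  n4⇒n1 (via fail)
[41] read 'a'  n1⇒n2
[42] read 'a'  n2⇒n3  → match P0@[40:42]
[43] read 'a'  n3⇒n4 (via fail)
[44] read 'c'  n4⇒n5  → match P1@[43:44]
[45] read 'a'  n5⇒n4 (via fail)
[46] read 'c'  n4⇒n5  → match P1@[45:46]
[47] read 'c'  n5⇒n0 (via fail)
[48] read 'b'  n0⇒n1
[49] read 'a'  n1⇒n2
[50] read 'a'  n2⇒n3  → match P0@[48:50]
[51] read 'c'  n3⇒n5 (via fail)  → match P1@[50:51]
[52] read 'b'  n5⇒n1 (via fail)
[53] read 'd'  n1⇒n0 (via fail)

All matches (sorted): [[2,0],[8,0],[9,1],[16,1],[19,0],[20,1],[23,0],[26,1],[32,0],[35,0],[38,0],[42,0],[44,1],[46,1],[50,0],[51,1]]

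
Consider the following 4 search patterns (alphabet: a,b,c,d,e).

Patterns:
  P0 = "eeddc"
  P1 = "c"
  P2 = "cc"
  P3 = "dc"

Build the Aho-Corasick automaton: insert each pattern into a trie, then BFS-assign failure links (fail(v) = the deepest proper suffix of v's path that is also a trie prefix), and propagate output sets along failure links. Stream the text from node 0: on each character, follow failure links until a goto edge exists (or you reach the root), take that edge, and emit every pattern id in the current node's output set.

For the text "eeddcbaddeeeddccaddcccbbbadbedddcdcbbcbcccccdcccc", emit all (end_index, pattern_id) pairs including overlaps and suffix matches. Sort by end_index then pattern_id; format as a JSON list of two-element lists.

Build:
Trie nodes:
  n0 'ε': c→6 d→8 e→1
  n1 'e': e→2
  n2 'ee': d→3
  n3 'eed': d→4
  n4 'eedd': c→5
  n5 'eeddc': ·  [P0 ends]
  n6 'c': c→7  [P1 ends]
  n7 'cc': ·  [P2 ends]
  n8 'd': c→9
  n9 'dc': ·  [P3 ends]

BFS fail/out derivation:
  n1('e'): parent n0 fail=0; on 'e' 0 → fail=0;  out ∅∪∅=∅
  n6('c'): parent n0 fail=0; on 'c' 0 → fail=0;  out {1}∪∅={1}
  n8('d'): parent n0 fail=0; on 'd' 0 → fail=0;  out ∅∪∅=∅
  n2('ee'): parent n1 fail=0; on 'e' 0 → fail=1;  out ∅∪∅=∅
  n7('cc'): parent n6 fail=0; on 'c' 0 → fail=6;  out {2}∪{1}={1,2}
  n9('dc'): parent n8 fail=0; on 'c' 0 → fail=6;  out {3}∪{1}={1,3}
  n3('eed'): parent n2 fail=1; on 'd' 1→0 → fail=8;  out ∅∪∅=∅
  n4('eedd'): parent n3 fail=8; on 'd' 8→0 → fail=8;  out ∅∪∅=∅
  n5('eeddc'): parent n4 fail=8; on 'c' 8 → fail=9;  out {0}∪{1,3}={0,1,3}

Scan:
[0] read 'e'  n0⇒n1
[1] read 'e'  n1⇒n2
[2] read 'd'  n2⇒n3
[3] read 'd'  n3⇒n4
[4] read 'c'  n4⇒n5  ** P0@[0:4],P1@[4:4],P3@[3:4]
[5] read 'b'  n5⇒n0 (fail-walked)
[6] read 'a'  n0⇒n0
[7] read 'd'  n0⇒n8
[8] read 'd'  n8⇒n8 (fail-walked)
[9] read 'e'  n8⇒n1 (fail-walked)
[10] read 'e'  n1⇒n2
[11] read 'e'  n2⇒n2 (fail-walked)
[12] read 'd'  n2⇒n3
[13] read 'd'  n3⇒n4
[14] read 'c'  n4⇒n5  ** P0@[10:14],P1@[14:14],P3@[13:14]
[15] read 'c'  n5⇒n7 (fail-walked)  ** P1@[15:15],P2@[14:15]
[16] read 'a'  n7⇒n0 (fail-walked)
[17] read 'd'  n0⇒n8
[18] read 'd'  n8⇒n8 (fail-walked)
[19] read 'c'  n8⇒n9  ** P1@[19:19],P3@[18:19]
[20] read 'c'  n9⇒n7 (fail-walked)  ** P1@[20:20],P2@[19:20]
[21] read 'c'  n7⇒n7 (fail-walked)  ** P1@[21:21],P2@[20:21]
[22] read 'b'  n7⇒n0 (fail-walked)
[23] read 'b'  n0⇒n0
[24] read 'b'  n0⇒n0
[25] read 'a'  n0⇒n0
[26] read 'd'  n0⇒n8
[27] read 'b'  n8⇒n0 (fail-walked)
[28] read 'e'  n0⇒n1
[29] read 'd'  n1⇒n8 (fail-walked)
[30] read 'd'  n8⇒n8 (fail-walked)
[31] read 'd'  n8⇒n8 (fail-walked)
[32] read 'c'  n8⇒n9  ** P1@[32:32],P3@[31:32]
[33] read 'd'  n9⇒n8 (fail-walked)
[34] read 'c'  n8⇒n9  ** P1@[34:34],P3@[33:34]
[35] read 'b'  n9⇒n0 (fail-walked)
[36] read 'b'  n0⇒n0
[37] read 'c'  n0⇒n6  ** P1@[37:37]
[38] read 'b'  n6⇒n0 (fail-walked)
[39] read 'c'  n0⇒n6  ** P1@[39:39]
[40] read 'c'  n6⇒n7  ** P1@[40:40],P2@[39:40]
[41] read 'c'  n7⇒n7 (fail-walked)  ** P1@[41:41],P2@[40:41]
[42] read 'c'  n7⇒n7 (fail-walked)  ** P1@[42:42],P2@[41:42]
[43] read 'c'  n7⇒n7 (fail-walked)  ** P1@[43:43],P2@[42:43]
[44] read 'd'  n7⇒n8 (fail-walked)
[45] read 'c'  n8⇒n9  ** P1@[45:45],P3@[44:45]
[46] read 'c'  n9⇒n7 (fail-walked)  ** P1@[46:46],P2@[45:46]
[47] read 'c'  n7⇒n7 (fail-walked)  ** P1@[47:47],P2@[46:47]
[48] read 'c'  n7⇒n7 (fail-walked)  ** P1@[48:48],P2@[47:48]

Matches: [[4,0],[4,1],[4,3],[14,0],[14,1],[14,3],[15,1],[15,2],[19,1],[19,3],[20,1],[20,2],[21,1],[21,2],[32,1],[32,3],[34,1],[34,3],[37,1],[39,1],[40,1],[40,2],[41,1],[41,2],[42,1],[42,2],[43,1],[43,2],[45,1],[45,3],[46,1],[46,2],[47,1],[47,2],[48,1],[48,2]]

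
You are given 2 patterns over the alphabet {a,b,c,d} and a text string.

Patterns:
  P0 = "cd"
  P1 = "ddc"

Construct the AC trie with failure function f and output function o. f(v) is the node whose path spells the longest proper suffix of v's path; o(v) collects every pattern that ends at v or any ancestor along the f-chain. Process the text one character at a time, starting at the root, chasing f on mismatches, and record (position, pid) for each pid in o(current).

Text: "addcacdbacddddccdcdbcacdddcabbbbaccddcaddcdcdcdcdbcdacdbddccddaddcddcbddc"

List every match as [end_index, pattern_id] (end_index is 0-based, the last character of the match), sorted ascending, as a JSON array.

Build:
Trie nodes:
  n0 'ε': c→1 d→3
  n1 'c': d→2
  n2 'cd': ·  [P0 ends]
  n3 'd': d→4
  n4 'dd': c→5
  n5 'ddc': ·  [P1 ends]

Failure links (BFS by depth):
  n1('c'): parent n0 fail=0; on 'c' 0 → fail=0;  out ∅∪∅=∅
  n3('d'): parent n0 fail=0; on 'd' 0 → fail=0;  out ∅∪∅=∅
  n2('cd'): parent n1 fail=0; on 'd' 0 → fail=3;  out {0}∪∅={0}
  n4('dd'): parent n3 fail=0; on 'd' 0 → fail=3;  out ∅∪∅=∅
  n5('ddc'): parent n4 fail=3; on 'c' 3→0 → fail=1;  out {1}∪∅={1}

Text stream:
pos 0 'a': at 0
pos 1 'd': at 3
pos 2 'd': at 4
pos 3 'c': at 5  → match P1@[1:3]
pos 4 'a': at 0 (fail-walked)
pos 5 'c': at 1
pos 6 'd': at 2  → match P0@[5:6]
pos 7 'b': at 0 (fail-walked)
pos 8 'a': at 0
pos 9 'c': at 1
pos 10 'd': at 2  → match P0@[9:10]
pos 11 'd': at 4 (fail-walked)
pos 12 'd': at 4 (fail-walked)
pos 13 'd': at 4 (fail-walked)
pos 14 'c': at 5  → match P1@[12:14]
pos 15 'c': at 1 (fail-walked)
pos 16 'd': at 2  → match P0@[15:16]
pos 17 'c': at 1 (fail-walked)
pos 18 'd': at 2  → match P0@[17:18]
pos 19 'b': at 0 (fail-walked)
pos 20 'c': at 1
pos 21 'a': at 0 (fail-walked)
pos 22 'c': at 1
pos 23 'd': at 2  → match P0@[22:23]
pos 24 'd': at 4 (fail-walked)
pos 25 'd': at 4 (fail-walked)
pos 26 'c': at 5  → match P1@[24:26]
pos 27 'a': at 0 (fail-walked)
pos 28 'b': at 0
pos 29 'b': at 0
pos 30 'b': at 0
pos 31 'b': at 0
pos 32 'a': at 0
pos 33 'c': at 1
pos 34 'c': at 1 (fail-walked)
pos 35 'd': at 2  → match P0@[34:35]
pos 36 'd': at 4 (fail-walked)
pos 37 'c': at 5  → match P1@[35:37]
pos 38 'a': at 0 (fail-walked)
pos 39 'd': at 3
pos 40 'd': at 4
pos 41 'c': at 5  → match P1@[39:41]
pos 42 'd': at 2 (fail-walked)  → match P0@[41:42]
pos 43 'c': at 1 (fail-walked)
pos 44 'd': at 2  → match P0@[43:44]
pos 45 'c': at 1 (fail-walked)
pos 46 'd': at 2  → match P0@[45:46]
pos 47 'c': at 1 (fail-walked)
pos 48 'd': at 2  → match P0@[47:48]
pos 49 'b': at 0 (fail-walked)
pos 50 'c': at 1
pos 51 'd': at 2  → match P0@[50:51]
pos 52 'a': at 0 (fail-walked)
pos 53 'c': at 1
pos 54 'd': at 2  → match P0@[53:54]
pos 55 'b': at 0 (fail-walked)
pos 56 'd': at 3
pos 57 'd': at 4
pos 58 'c': at 5  → match P1@[56:58]
pos 59 'c': at 1 (fail-walked)
pos 60 'd': at 2  → match P0@[59:60]
pos 61 'd': at 4 (fail-walked)
pos 62 'a': at 0 (fail-walked)
pos 63 'd': at 3
pos 64 'd': at 4
pos 65 'c': at 5  → match P1@[63:65]
pos 66 'd': at 2 (fail-walked)  → match P0@[65:66]
pos 67 'd': at 4 (fail-walked)
pos 68 'c': at 5  → match P1@[66:68]
pos 69 'b': at 0 (fail-walked)
pos 70 'd': at 3
pos 71 'd': at 4
pos 72 'c': at 5  → match P1@[70:72]

Result: [[3,1],[6,0],[10,0],[14,1],[16,0],[18,0],[23,0],[26,1],[35,0],[37,1],[41,1],[42,0],[44,0],[46,0],[48,0],[51,0],[54,0],[58,1],[60,0],[65,1],[66,0],[68,1],[72,1]]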